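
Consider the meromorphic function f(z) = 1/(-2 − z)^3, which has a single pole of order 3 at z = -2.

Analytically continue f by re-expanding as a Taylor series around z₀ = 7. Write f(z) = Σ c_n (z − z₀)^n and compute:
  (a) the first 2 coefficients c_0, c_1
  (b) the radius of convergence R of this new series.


Let w = z − z₀, so z = z₀ + w.
Then -2 − z = -2 − (z₀ + w) = (-2 − z₀) − w = -9 − w.
f(z) = 1/(-9 − w)^3 = (1/(-9)^3) · (1 − w/(-9))^{−3}.
By the binomial series (1−u)^{−3} = Σ_{n≥0} C(n+2, 2) u^n for |u|<1, with u = w/(-9):
  c_n = C(n+2, 2) / (-9)^(n+3).
  c_0 = 1/(-9)^3 = -1/729.
  c_1 = 3/(-9)^4 = 1/2187.
The series is valid for |w/d| < 1, i.e. |z − z₀| < |d|.
Radius of convergence: R = |-2 − z₀| = |-9| = 9 (distance from z₀ to the singularity z = -2).

c_0 = -1/729, c_1 = 1/2187; R = 9.


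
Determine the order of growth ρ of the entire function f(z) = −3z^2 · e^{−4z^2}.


M(r) = max_{|z|=r} |-3|·|z|^2·|e^{−4z^2}| = 3·r^2 · e^{4r^2} (the factors attain their maxima compatibly on |z|=r). Then log M(r) = log 3 + 2·log r + 4r^2, dominated by the last term, so log log M(r) ~ 2·log r. The polynomial factor -3z^2 contributes only a log r term and does not affect the order. ρ = 2.
Therefore ρ = 2.

Order ρ = 2.


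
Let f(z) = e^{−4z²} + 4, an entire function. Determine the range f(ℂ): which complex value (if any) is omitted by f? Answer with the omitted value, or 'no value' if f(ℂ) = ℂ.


Little Picard bounds the complement of f(ℂ) to at most one point.
The exponent g(z) = −4z² is a nonconstant polynomial, hence surjective onto ℂ. So e^{g(z)} takes every value in {e^w : w ∈ ℂ} = ℂ ∖ {0}. Adding 4 shifts the range to ℂ ∖ {4}. f omits exactly 4.

Omitted value: 4.


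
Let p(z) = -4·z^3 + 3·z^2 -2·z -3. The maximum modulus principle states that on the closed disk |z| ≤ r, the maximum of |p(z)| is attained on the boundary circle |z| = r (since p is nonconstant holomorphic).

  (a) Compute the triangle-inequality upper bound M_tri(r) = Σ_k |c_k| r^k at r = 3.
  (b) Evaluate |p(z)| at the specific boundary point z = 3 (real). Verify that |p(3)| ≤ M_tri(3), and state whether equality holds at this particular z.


Coefficients: c_0 = -3, c_1 = -2, c_2 = 3, c_3 = -4. Radius r = 3.
Part (a). Triangle bound: M_tri(r) = Σ_k |c_k| r^k
  = |-3|·3^0 + |-2|·3^1 + |3|·3^2 + |-4|·3^3
  = 3 + 6 + 27 + 108 = 144.
This bounds M(r) := max_{|z|=r} |p(z)| from above; equality holds iff all terms c_k z^k can be made to align in phase at a single z on |z|=r.
Part (b). At z = 3 (real, on the circle |z| = r):
  p(3) = (-3)·3^0 + (-2)·3^1 + (3)·3^2 + (-4)·3^3 = -90.
  |p(3)| = 90.
Check: |p(3)| = 90 ≤ 144 = M_tri(3). ✓ Equality does not hold at z = 3 (the coefficients have mixed signs, so the terms do not all align in phase there).

M_tri(3) = 144; |p(3)| = 90; equality at z=3: no.


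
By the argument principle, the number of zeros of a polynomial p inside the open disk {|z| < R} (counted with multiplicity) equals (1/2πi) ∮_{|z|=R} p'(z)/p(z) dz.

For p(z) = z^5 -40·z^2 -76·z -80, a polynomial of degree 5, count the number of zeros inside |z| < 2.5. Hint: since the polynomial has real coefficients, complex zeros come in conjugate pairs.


The zeros of p are: 4, (-1 + 3i), (-1 - 3i), (-1 + 1i), (-1 - 1i).
Their magnitudes are: 4, 3.162, 3.162, 1.414, 1.414.
Zeros with |z| < R = 2.5: (-1 + 1i), (-1 - 1i).
Count = 2.
By the argument principle, (1/2πi) ∮_{|z|=R} p'(z)/p(z) dz equals exactly this count.

Number of zeros inside |z| < 2.5: 2.


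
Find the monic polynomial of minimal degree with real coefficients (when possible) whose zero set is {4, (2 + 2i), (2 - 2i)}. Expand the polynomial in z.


The polynomial is p(z) = ∏_{α ∈ S} (z − α), where S = {4, (2 + 2i), (2 - 2i)}.
Expanding the product yields: p(z) = z^3 -8·z^2 + 24·z -32.
Note conjugate pairs combine to real quadratics: (z − (2+2i))(z − (2−2i)) = z² − 4z + 8.
The resulting polynomial has degree 3 and real coefficients as required.

p(z) = z^3 -8·z^2 + 24·z -32.


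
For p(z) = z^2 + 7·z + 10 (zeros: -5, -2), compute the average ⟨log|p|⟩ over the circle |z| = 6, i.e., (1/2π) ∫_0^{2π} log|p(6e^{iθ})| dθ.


Zeros: -5, -2; r = 6.
Inside |z| < r: -5, -2. Outside (|z| ≥ r): ∅.
p(0) = 10, so log|p(0)| = log(10) = 2.3026.
Apply Jensen: I(r) = log|p(0)| + Σ_k log(r/|z_k|), summed over zeros inside |z| < r.
  log(r/|z_k|) for z_k = -5: log(6/5) = 0.1823
  log(r/|z_k|) for z_k = -2: log(6/2) = 1.0986
Sum over inside zeros: 1.2809.
I(r) = log|p(0)| + (inside sum) = 2.3026 + 1.2809 = 3.5835.
Closed form (all zeros inside, monic): I(r) = n·log(r) = 2·log(6) = 3.5835. ✓

I(r) ≈ 3.5835.


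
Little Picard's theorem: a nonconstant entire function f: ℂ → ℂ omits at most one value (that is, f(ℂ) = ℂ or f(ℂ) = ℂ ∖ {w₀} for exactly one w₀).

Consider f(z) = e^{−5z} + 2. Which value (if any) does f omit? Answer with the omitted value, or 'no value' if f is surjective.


Little Picard bounds the complement of f(ℂ) to at most one point.
e^{−5z} is never zero on ℂ, so 1·e^{−5z} takes every value in ℂ ∖ {0}. Adding 2 shifts the range to ℂ ∖ {2}. Thus f omits exactly the value 2.

Omitted value: 2.


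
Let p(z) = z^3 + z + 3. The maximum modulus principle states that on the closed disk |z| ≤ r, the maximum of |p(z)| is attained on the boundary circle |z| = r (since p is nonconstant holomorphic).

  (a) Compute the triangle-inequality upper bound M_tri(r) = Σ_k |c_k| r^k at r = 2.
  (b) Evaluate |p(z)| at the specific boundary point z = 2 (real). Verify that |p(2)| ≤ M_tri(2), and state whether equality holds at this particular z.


Coefficients: c_0 = 3, c_1 = 1, c_2 = 0, c_3 = 1. Radius r = 2.
Part (a). Triangle bound: M_tri(r) = Σ_k |c_k| r^k
  = |3|·2^0 + |1|·2^1 + |0|·2^2 + |1|·2^3
  = 3 + 2 + 0 + 8 = 13.
This bounds M(r) := max_{|z|=r} |p(z)| from above; equality holds iff all terms c_k z^k can be made to align in phase at a single z on |z|=r.
Part (b). At z = 2 (real, on the circle |z| = r):
  p(2) = (3)·2^0 + (1)·2^1 + (0)·2^2 + (1)·2^3 = 13.
  |p(2)| = 13.
Since all nonzero coefficients share the same sign, |p(2)| = 13 = M_tri(2); the triangle bound is attained at z = 2, so in fact M(r) = 13.

M_tri(2) = 13; |p(2)| = 13; equality at z=2: yes.


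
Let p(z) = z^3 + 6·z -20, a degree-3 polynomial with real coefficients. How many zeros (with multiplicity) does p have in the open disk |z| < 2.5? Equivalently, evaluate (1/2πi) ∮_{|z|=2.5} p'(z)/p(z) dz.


The zeros of p are: (-1 + 3i), (-1 - 3i), 2.
Their magnitudes are: 3.162, 3.162, 2.
Zeros with |z| < R = 2.5: 2.
Count = 1.
By the argument principle, (1/2πi) ∮_{|z|=R} p'(z)/p(z) dz equals exactly this count.

Number of zeros inside |z| < 2.5: 1.


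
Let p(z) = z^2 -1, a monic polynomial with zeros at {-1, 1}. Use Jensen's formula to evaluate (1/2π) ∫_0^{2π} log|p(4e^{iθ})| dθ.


Zeros: -1, 1; r = 4.
Inside |z| < r: -1, 1. Outside (|z| ≥ r): ∅.
p(0) = -1, so log|p(0)| = log(1) = 0.0000.
Apply Jensen: I(r) = log|p(0)| + Σ_k log(r/|z_k|), summed over zeros inside |z| < r.
  log(r/|z_k|) for z_k = -1: log(4/1) = 1.3863
  log(r/|z_k|) for z_k = 1: log(4/1) = 1.3863
Sum over inside zeros: 2.7726.
I(r) = log|p(0)| + (inside sum) = 0.0000 + 2.7726 = 2.7726.
Closed form (all zeros inside, monic): I(r) = n·log(r) = 2·log(4) = 2.7726. ✓

I(r) ≈ 2.7726.


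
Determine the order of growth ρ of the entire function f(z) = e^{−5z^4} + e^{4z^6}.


Each summand is entire of order 4 and 6 respectively (as in the single-exponential case). The order of a sum is at most the max of the orders, so ρ ≤ 6. For the lower bound: on |z|=r choose arg z so that 4z^6 is real positive; then |e^{4z^6}| = e^{4r^6} while |e^{-5z^4}| ≤ e^{5r^4} = o(e^{4r^6}). So |f| ≥ e^{4r^6}(1 − o(1)) and ρ ≥ 6. Hence ρ = max(4, 6) = 6.
Therefore ρ = 6.

Order ρ = 6.


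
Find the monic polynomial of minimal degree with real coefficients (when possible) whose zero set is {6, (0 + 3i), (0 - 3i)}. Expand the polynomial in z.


The polynomial is p(z) = ∏_{α ∈ S} (z − α), where S = {6, (0 + 3i), (0 - 3i)}.
Expanding the product yields: p(z) = z^3 -6·z^2 + 9·z -54.
Note conjugate pairs combine to real quadratics: (z − (0+3i))(z − (0−3i)) = z² + 9.
The resulting polynomial has degree 3 and real coefficients as required.

p(z) = z^3 -6·z^2 + 9·z -54.


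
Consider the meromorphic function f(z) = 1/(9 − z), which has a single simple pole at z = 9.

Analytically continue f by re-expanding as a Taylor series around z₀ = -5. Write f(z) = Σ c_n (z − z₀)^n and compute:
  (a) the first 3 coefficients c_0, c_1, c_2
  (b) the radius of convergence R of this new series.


Let w = z − z₀, so z = z₀ + w.
Then 9 − z = 9 − (z₀ + w) = (9 − z₀) − w = 14 − w.
f(z) = 1/(14 − w) = (1/(14)) · 1/(1 − w/(14)) = Σ_{n≥0} w^n / (14)^(n+1).
So c_n = 1/(14)^(n+1):
  c_0 = 1/(14)^1 = 1/14.
  c_1 = 1/(14)^2 = 1/196.
  c_2 = 1/(14)^3 = 1/2744.
The series is valid for |w/d| < 1, i.e. |z − z₀| < |d|.
Radius of convergence: R = |9 − z₀| = |14| = 14 (distance from z₀ to the singularity z = 9).

c_0 = 1/14, c_1 = 1/196, c_2 = 1/2744; R = 14.


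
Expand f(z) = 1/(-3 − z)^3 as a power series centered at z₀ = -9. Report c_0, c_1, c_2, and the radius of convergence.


Let w = z − z₀, so z = z₀ + w.
Then -3 − z = -3 − (z₀ + w) = (-3 − z₀) − w = 6 − w.
f(z) = 1/(6 − w)^3 = (1/(6)^3) · (1 − w/(6))^{−3}.
By the binomial series (1−u)^{−3} = Σ_{n≥0} C(n+2, 2) u^n for |u|<1, with u = w/(6):
  c_n = C(n+2, 2) / (6)^(n+3).
  c_0 = 1/(6)^3 = 1/216.
  c_1 = 3/(6)^4 = 1/432.
  c_2 = 6/(6)^5 = 1/1296.
The series is valid for |w/d| < 1, i.e. |z − z₀| < |d|.
Radius of convergence: R = |-3 − z₀| = |6| = 6 (distance from z₀ to the singularity z = -3).

c_0 = 1/216, c_1 = 1/432, c_2 = 1/1296; R = 6.


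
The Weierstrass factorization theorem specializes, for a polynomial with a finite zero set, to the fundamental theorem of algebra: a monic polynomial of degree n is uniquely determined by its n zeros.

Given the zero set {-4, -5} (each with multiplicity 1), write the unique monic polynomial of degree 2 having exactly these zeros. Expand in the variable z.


The polynomial is p(z) = ∏_{α ∈ S} (z − α), where S = {-4, -5}.
Expanding the product yields: p(z) = z^2 + 9·z + 20.
The resulting polynomial has degree 2 and real coefficients as required.

p(z) = z^2 + 9·z + 20.


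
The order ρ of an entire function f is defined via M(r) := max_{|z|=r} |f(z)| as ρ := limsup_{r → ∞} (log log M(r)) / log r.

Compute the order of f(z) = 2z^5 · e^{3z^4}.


M(r) = max_{|z|=r} |2|·|z|^5·|e^{3z^4}| = 2·r^5 · e^{3r^4} (the factors attain their maxima compatibly on |z|=r). Then log M(r) = log 2 + 5·log r + 3r^4, dominated by the last term, so log log M(r) ~ 4·log r. The polynomial factor 2z^5 contributes only a log r term and does not affect the order. ρ = 4.
Therefore ρ = 4.

Order ρ = 4.


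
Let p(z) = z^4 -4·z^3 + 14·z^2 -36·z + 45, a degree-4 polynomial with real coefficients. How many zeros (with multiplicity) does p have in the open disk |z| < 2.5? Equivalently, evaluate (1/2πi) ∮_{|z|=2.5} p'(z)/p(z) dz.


The zeros of p are: (0 + 3i), (0 - 3i), (2 + 1i), (2 - 1i).
Their magnitudes are: 3, 3, 2.236, 2.236.
Zeros with |z| < R = 2.5: (2 + 1i), (2 - 1i).
Count = 2.
By the argument principle, (1/2πi) ∮_{|z|=R} p'(z)/p(z) dz equals exactly this count.

Number of zeros inside |z| < 2.5: 2.


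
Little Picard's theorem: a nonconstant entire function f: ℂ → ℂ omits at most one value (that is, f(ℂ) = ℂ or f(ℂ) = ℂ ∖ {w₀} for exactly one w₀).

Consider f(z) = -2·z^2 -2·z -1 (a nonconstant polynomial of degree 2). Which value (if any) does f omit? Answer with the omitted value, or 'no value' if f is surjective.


Little Picard bounds the complement of f(ℂ) to at most one point.
For every w ∈ ℂ, the equation p(z) − w = 0 is a nonconstant polynomial in z and hence has at least one root by the fundamental theorem of algebra. So p is surjective onto ℂ, omitting no value.

Omitted value: no value.


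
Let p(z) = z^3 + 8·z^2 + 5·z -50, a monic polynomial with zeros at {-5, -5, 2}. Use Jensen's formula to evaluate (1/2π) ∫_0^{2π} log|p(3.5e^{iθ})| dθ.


Zeros: -5, -5, 2; r = 3.5.
Inside |z| < r: 2. Outside (|z| ≥ r): -5, -5.
p(0) = -50, so log|p(0)| = log(50) = 3.9120.
Apply Jensen: I(r) = log|p(0)| + Σ_k log(r/|z_k|), summed over zeros inside |z| < r.
  log(r/|z_k|) for z_k = 2: log(3.5/2) = 0.5596
  Outside zeros (-5, -5) contribute nothing to the Jensen sum.
Sum over inside zeros: 0.5596.
I(r) = log|p(0)| + (inside sum) = 3.9120 + 0.5596 = 4.4716.
Note: since some zeros are outside |z| ≤ r, the simplified n·log(r) form does NOT apply — only the inside zeros contribute.

I(r) ≈ 4.4716.


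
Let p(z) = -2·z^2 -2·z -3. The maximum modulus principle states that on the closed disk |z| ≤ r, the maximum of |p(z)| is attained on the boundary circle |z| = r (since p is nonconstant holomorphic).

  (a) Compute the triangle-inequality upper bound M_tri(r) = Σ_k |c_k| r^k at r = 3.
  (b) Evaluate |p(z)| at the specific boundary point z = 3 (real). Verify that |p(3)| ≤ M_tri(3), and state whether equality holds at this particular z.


Coefficients: c_0 = -3, c_1 = -2, c_2 = -2. Radius r = 3.
Part (a). Triangle bound: M_tri(r) = Σ_k |c_k| r^k
  = |-3|·3^0 + |-2|·3^1 + |-2|·3^2
  = 3 + 6 + 18 = 27.
This bounds M(r) := max_{|z|=r} |p(z)| from above; equality holds iff all terms c_k z^k can be made to align in phase at a single z on |z|=r.
Part (b). At z = 3 (real, on the circle |z| = r):
  p(3) = (-3)·3^0 + (-2)·3^1 + (-2)·3^2 = -27.
  |p(3)| = 27.
Since all nonzero coefficients share the same sign, |p(3)| = 27 = M_tri(3); the triangle bound is attained at z = 3, so in fact M(r) = 27.

M_tri(3) = 27; |p(3)| = 27; equality at z=3: yes.


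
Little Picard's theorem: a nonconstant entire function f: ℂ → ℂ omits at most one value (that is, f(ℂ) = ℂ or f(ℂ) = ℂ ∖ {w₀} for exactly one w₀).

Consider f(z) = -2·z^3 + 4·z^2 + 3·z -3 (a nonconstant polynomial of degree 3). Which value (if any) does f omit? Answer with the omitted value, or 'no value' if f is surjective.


Little Picard bounds the complement of f(ℂ) to at most one point.
For every w ∈ ℂ, the equation p(z) − w = 0 is a nonconstant polynomial in z and hence has at least one root by the fundamental theorem of algebra. So p is surjective onto ℂ, omitting no value.

Omitted value: no value.


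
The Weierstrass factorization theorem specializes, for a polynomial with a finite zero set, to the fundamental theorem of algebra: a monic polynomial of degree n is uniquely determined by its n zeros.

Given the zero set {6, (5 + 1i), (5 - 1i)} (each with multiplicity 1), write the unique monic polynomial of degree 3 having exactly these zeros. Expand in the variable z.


The polynomial is p(z) = ∏_{α ∈ S} (z − α), where S = {6, (5 + 1i), (5 - 1i)}.
Expanding the product yields: p(z) = z^3 -16·z^2 + 86·z -156.
Note conjugate pairs combine to real quadratics: (z − (5+1i))(z − (5−1i)) = z² − 10z + 26.
The resulting polynomial has degree 3 and real coefficients as required.

p(z) = z^3 -16·z^2 + 86·z -156.


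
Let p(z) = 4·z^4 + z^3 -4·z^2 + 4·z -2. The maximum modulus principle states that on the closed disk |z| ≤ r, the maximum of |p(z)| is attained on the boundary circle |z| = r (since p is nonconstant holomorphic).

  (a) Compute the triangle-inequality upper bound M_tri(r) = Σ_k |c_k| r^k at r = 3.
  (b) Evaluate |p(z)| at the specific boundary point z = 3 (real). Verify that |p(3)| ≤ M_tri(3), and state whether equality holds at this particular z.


Coefficients: c_0 = -2, c_1 = 4, c_2 = -4, c_3 = 1, c_4 = 4. Radius r = 3.
Part (a). Triangle bound: M_tri(r) = Σ_k |c_k| r^k
  = |-2|·3^0 + |4|·3^1 + |-4|·3^2 + |1|·3^3 + |4|·3^4
  = 2 + 12 + 36 + 27 + 324 = 401.
This bounds M(r) := max_{|z|=r} |p(z)| from above; equality holds iff all terms c_k z^k can be made to align in phase at a single z on |z|=r.
Part (b). At z = 3 (real, on the circle |z| = r):
  p(3) = (-2)·3^0 + (4)·3^1 + (-4)·3^2 + (1)·3^3 + (4)·3^4 = 325.
  |p(3)| = 325.
Check: |p(3)| = 325 ≤ 401 = M_tri(3). ✓ Equality does not hold at z = 3 (the coefficients have mixed signs, so the terms do not all align in phase there).

M_tri(3) = 401; |p(3)| = 325; equality at z=3: no.


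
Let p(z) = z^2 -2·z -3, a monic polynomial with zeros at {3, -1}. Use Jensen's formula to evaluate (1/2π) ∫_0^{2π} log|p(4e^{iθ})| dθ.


Zeros: -1, 3; r = 4.
Inside |z| < r: -1, 3. Outside (|z| ≥ r): ∅.
p(0) = -3, so log|p(0)| = log(3) = 1.0986.
Apply Jensen: I(r) = log|p(0)| + Σ_k log(r/|z_k|), summed over zeros inside |z| < r.
  log(r/|z_k|) for z_k = 3: log(4/3) = 0.2877
  log(r/|z_k|) for z_k = -1: log(4/1) = 1.3863
Sum over inside zeros: 1.6740.
I(r) = log|p(0)| + (inside sum) = 1.0986 + 1.6740 = 2.7726.
Closed form (all zeros inside, monic): I(r) = n·log(r) = 2·log(4) = 2.7726. ✓

I(r) ≈ 2.7726.


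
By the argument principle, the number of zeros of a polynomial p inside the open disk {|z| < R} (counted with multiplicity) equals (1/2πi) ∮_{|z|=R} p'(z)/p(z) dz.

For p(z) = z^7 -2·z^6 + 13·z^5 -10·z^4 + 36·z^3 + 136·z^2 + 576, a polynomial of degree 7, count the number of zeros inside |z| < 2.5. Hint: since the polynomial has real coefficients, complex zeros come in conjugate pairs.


The zeros of p are: (0 + 3i), (0 - 3i), -2, (2 + 2i), (2 - 2i), (0 + 2i), (0 - 2i).
Their magnitudes are: 3, 3, 2, 2.828, 2.828, 2, 2.
Zeros with |z| < R = 2.5: -2, (0 + 2i), (0 - 2i).
Count = 3.
By the argument principle, (1/2πi) ∮_{|z|=R} p'(z)/p(z) dz equals exactly this count.

Number of zeros inside |z| < 2.5: 3.


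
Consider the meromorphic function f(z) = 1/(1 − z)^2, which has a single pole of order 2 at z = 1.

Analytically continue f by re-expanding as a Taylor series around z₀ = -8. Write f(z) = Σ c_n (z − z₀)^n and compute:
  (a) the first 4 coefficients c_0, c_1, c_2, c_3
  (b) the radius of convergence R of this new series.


Let w = z − z₀, so z = z₀ + w.
Then 1 − z = 1 − (z₀ + w) = (1 − z₀) − w = 9 − w.
f(z) = 1/(9 − w)^2 = (1/(9)^2) · (1 − w/(9))^{−2}.
By the binomial series (1−u)^{−2} = Σ_{n≥0} C(n+1, 1) u^n for |u|<1, with u = w/(9):
  c_n = C(n+1, 1) / (9)^(n+2).
  c_0 = 1/(9)^2 = 1/81.
  c_1 = 2/(9)^3 = 2/729.
  c_2 = 3/(9)^4 = 1/2187.
  c_3 = 4/(9)^5 = 4/59049.
The series is valid for |w/d| < 1, i.e. |z − z₀| < |d|.
Radius of convergence: R = |1 − z₀| = |9| = 9 (distance from z₀ to the singularity z = 1).

c_0 = 1/81, c_1 = 2/729, c_2 = 1/2187, c_3 = 4/59049; R = 9.


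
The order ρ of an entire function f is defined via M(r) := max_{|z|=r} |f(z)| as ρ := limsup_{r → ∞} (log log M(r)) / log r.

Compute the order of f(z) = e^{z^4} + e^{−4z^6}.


Each summand is entire of order 4 and 6 respectively (as in the single-exponential case). The order of a sum is at most the max of the orders, so ρ ≤ 6. For the lower bound: on |z|=r choose arg z so that -4z^6 is real positive; then |e^{-4z^6}| = e^{4r^6} while |e^{1z^4}| ≤ e^{1r^4} = o(e^{4r^6}). So |f| ≥ e^{4r^6}(1 − o(1)) and ρ ≥ 6. Hence ρ = max(4, 6) = 6.
Therefore ρ = 6.

Order ρ = 6.


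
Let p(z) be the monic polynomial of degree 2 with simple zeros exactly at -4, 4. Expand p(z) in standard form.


The polynomial is p(z) = ∏_{α ∈ S} (z − α), where S = {-4, 4}.
Expanding the product yields: p(z) = z^2 -16.
The resulting polynomial has degree 2 and real coefficients as required.

p(z) = z^2 -16.


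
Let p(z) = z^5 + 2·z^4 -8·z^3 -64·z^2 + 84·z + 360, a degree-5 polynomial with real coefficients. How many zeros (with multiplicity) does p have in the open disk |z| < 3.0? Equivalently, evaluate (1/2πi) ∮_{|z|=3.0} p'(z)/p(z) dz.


The zeros of p are: (3 + 1i), (3 - 1i), (-3 + 3i), (-3 - 3i), -2.
Their magnitudes are: 3.162, 3.162, 4.243, 4.243, 2.
Zeros with |z| < R = 3.0: -2.
Count = 1.
By the argument principle, (1/2πi) ∮_{|z|=R} p'(z)/p(z) dz equals exactly this count.

Number of zeros inside |z| < 3.0: 1.


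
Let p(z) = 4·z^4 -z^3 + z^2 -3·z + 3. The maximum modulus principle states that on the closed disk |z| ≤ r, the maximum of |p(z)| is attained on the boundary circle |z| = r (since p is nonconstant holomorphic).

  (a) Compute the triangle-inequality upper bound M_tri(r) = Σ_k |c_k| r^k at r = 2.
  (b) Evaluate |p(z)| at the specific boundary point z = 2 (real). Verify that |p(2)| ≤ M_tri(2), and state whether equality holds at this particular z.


Coefficients: c_0 = 3, c_1 = -3, c_2 = 1, c_3 = -1, c_4 = 4. Radius r = 2.
Part (a). Triangle bound: M_tri(r) = Σ_k |c_k| r^k
  = |3|·2^0 + |-3|·2^1 + |1|·2^2 + |-1|·2^3 + |4|·2^4
  = 3 + 6 + 4 + 8 + 64 = 85.
This bounds M(r) := max_{|z|=r} |p(z)| from above; equality holds iff all terms c_k z^k can be made to align in phase at a single z on |z|=r.
Part (b). At z = 2 (real, on the circle |z| = r):
  p(2) = (3)·2^0 + (-3)·2^1 + (1)·2^2 + (-1)·2^3 + (4)·2^4 = 57.
  |p(2)| = 57.
Check: |p(2)| = 57 ≤ 85 = M_tri(2). ✓ Equality does not hold at z = 2 (the coefficients have mixed signs, so the terms do not all align in phase there).

M_tri(2) = 85; |p(2)| = 57; equality at z=2: no.


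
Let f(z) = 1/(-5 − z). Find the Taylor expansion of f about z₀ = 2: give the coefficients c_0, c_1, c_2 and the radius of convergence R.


Let w = z − z₀, so z = z₀ + w.
Then -5 − z = -5 − (z₀ + w) = (-5 − z₀) − w = -7 − w.
f(z) = 1/(-7 − w) = (1/(-7)) · 1/(1 − w/(-7)) = Σ_{n≥0} w^n / (-7)^(n+1).
So c_n = 1/(-7)^(n+1):
  c_0 = 1/(-7)^1 = -1/7.
  c_1 = 1/(-7)^2 = 1/49.
  c_2 = 1/(-7)^3 = -1/343.
The series is valid for |w/d| < 1, i.e. |z − z₀| < |d|.
Radius of convergence: R = |-5 − z₀| = |-7| = 7 (distance from z₀ to the singularity z = -5).

c_0 = -1/7, c_1 = 1/49, c_2 = -1/343; R = 7.


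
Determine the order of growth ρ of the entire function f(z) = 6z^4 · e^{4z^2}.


M(r) = max_{|z|=r} |6|·|z|^4·|e^{4z^2}| = 6·r^4 · e^{4r^2} (the factors attain their maxima compatibly on |z|=r). Then log M(r) = log 6 + 4·log r + 4r^2, dominated by the last term, so log log M(r) ~ 2·log r. The polynomial factor 6z^4 contributes only a log r term and does not affect the order. ρ = 2.
Therefore ρ = 2.

Order ρ = 2.


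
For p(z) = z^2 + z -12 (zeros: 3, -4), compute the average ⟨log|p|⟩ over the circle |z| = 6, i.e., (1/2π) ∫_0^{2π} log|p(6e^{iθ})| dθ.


Zeros: -4, 3; r = 6.
Inside |z| < r: -4, 3. Outside (|z| ≥ r): ∅.
p(0) = -12, so log|p(0)| = log(12) = 2.4849.
Apply Jensen: I(r) = log|p(0)| + Σ_k log(r/|z_k|), summed over zeros inside |z| < r.
  log(r/|z_k|) for z_k = 3: log(6/3) = 0.6931
  log(r/|z_k|) for z_k = -4: log(6/4) = 0.4055
Sum over inside zeros: 1.0986.
I(r) = log|p(0)| + (inside sum) = 2.4849 + 1.0986 = 3.5835.
Closed form (all zeros inside, monic): I(r) = n·log(r) = 2·log(6) = 3.5835. ✓

I(r) ≈ 3.5835.


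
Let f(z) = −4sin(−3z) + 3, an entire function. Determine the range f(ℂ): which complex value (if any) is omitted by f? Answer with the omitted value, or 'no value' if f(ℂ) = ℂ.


Little Picard bounds the complement of f(ℂ) to at most one point.
sin is entire and surjective onto ℂ: for every w ∈ ℂ, sin(ζ) = w has a solution ζ ∈ ℂ (e.g., via the complex inverse arcsin). With ζ = −3z this gives z = ζ/(-3). Then -4·sin(−3z) takes every value in -4·ℂ = ℂ, and adding 3 is a bijection of ℂ. So f is surjective and omits no value. (Note: only on the real line is sin bounded by [−1, 1].)

Omitted value: no value.


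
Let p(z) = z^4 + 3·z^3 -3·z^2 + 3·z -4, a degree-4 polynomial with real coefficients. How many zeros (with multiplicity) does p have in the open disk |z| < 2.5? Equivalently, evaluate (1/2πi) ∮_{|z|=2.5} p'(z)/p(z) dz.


The zeros of p are: (0 + 1i), (0 - 1i), 1, -4.
Their magnitudes are: 1, 1, 1, 4.
Zeros with |z| < R = 2.5: (0 + 1i), (0 - 1i), 1.
Count = 3.
By the argument principle, (1/2πi) ∮_{|z|=R} p'(z)/p(z) dz equals exactly this count.

Number of zeros inside |z| < 2.5: 3.


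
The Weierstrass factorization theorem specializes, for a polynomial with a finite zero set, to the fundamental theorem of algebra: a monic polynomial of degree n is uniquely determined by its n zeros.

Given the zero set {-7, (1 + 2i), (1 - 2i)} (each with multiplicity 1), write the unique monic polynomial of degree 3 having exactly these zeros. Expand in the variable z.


The polynomial is p(z) = ∏_{α ∈ S} (z − α), where S = {-7, (1 + 2i), (1 - 2i)}.
Expanding the product yields: p(z) = z^3 + 5·z^2 -9·z + 35.
Note conjugate pairs combine to real quadratics: (z − (1+2i))(z − (1−2i)) = z² − 2z + 5.
The resulting polynomial has degree 3 and real coefficients as required.

p(z) = z^3 + 5·z^2 -9·z + 35.


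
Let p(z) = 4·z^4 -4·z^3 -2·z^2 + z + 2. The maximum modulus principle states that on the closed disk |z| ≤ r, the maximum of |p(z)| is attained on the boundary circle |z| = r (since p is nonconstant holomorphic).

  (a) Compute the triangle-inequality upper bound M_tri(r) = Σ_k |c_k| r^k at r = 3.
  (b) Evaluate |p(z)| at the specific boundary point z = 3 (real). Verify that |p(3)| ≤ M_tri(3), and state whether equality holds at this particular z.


Coefficients: c_0 = 2, c_1 = 1, c_2 = -2, c_3 = -4, c_4 = 4. Radius r = 3.
Part (a). Triangle bound: M_tri(r) = Σ_k |c_k| r^k
  = |2|·3^0 + |1|·3^1 + |-2|·3^2 + |-4|·3^3 + |4|·3^4
  = 2 + 3 + 18 + 108 + 324 = 455.
This bounds M(r) := max_{|z|=r} |p(z)| from above; equality holds iff all terms c_k z^k can be made to align in phase at a single z on |z|=r.
Part (b). At z = 3 (real, on the circle |z| = r):
  p(3) = (2)·3^0 + (1)·3^1 + (-2)·3^2 + (-4)·3^3 + (4)·3^4 = 203.
  |p(3)| = 203.
Check: |p(3)| = 203 ≤ 455 = M_tri(3). ✓ Equality does not hold at z = 3 (the coefficients have mixed signs, so the terms do not all align in phase there).

M_tri(3) = 455; |p(3)| = 203; equality at z=3: no.


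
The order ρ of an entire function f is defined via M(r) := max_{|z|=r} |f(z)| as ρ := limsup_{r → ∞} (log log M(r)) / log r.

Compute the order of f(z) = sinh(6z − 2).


sinh(w) is a linear combination of e^{iw} and e^{−iw} (or e^w, e^{−w} in the hyperbolic case), so |sinh(w)| ≤ e^{|w|}. With w = 6z − 2, |w| ≤ 6|z| + 2 = 6r + 2 on |z| = r, giving M(r) ≤ e^{6r + 2}, so ρ ≤ 1. On a suitable ray (z = it for sin/cos; z = t for sinh/cosh, t real → ∞), |sinh(6z − 2)| grows like e^{6|t|}/2, so ρ ≥ 1. Hence ρ = 1.
Therefore ρ = 1.

Order ρ = 1.


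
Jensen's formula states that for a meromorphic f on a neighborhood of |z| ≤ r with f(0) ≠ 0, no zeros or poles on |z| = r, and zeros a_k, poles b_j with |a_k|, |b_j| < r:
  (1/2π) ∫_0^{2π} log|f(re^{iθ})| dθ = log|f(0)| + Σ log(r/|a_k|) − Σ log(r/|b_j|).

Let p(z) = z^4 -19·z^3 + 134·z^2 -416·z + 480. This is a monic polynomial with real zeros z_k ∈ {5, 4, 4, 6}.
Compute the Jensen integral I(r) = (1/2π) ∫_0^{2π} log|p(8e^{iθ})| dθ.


Zeros: 4, 4, 5, 6; r = 8.
Inside |z| < r: 4, 4, 5, 6. Outside (|z| ≥ r): ∅.
p(0) = 480, so log|p(0)| = log(480) = 6.1738.
Apply Jensen: I(r) = log|p(0)| + Σ_k log(r/|z_k|), summed over zeros inside |z| < r.
  log(r/|z_k|) for z_k = 5: log(8/5) = 0.4700
  log(r/|z_k|) for z_k = 4: log(8/4) = 0.6931
  log(r/|z_k|) for z_k = 4: log(8/4) = 0.6931
  log(r/|z_k|) for z_k = 6: log(8/6) = 0.2877
Sum over inside zeros: 2.1440.
I(r) = log|p(0)| + (inside sum) = 6.1738 + 2.1440 = 8.3178.
Closed form (all zeros inside, monic): I(r) = n·log(r) = 4·log(8) = 8.3178. ✓

I(r) ≈ 8.3178.


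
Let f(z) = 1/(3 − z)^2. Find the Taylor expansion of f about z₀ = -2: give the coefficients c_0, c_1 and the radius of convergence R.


Let w = z − z₀, so z = z₀ + w.
Then 3 − z = 3 − (z₀ + w) = (3 − z₀) − w = 5 − w.
f(z) = 1/(5 − w)^2 = (1/(5)^2) · (1 − w/(5))^{−2}.
By the binomial series (1−u)^{−2} = Σ_{n≥0} C(n+1, 1) u^n for |u|<1, with u = w/(5):
  c_n = C(n+1, 1) / (5)^(n+2).
  c_0 = 1/(5)^2 = 1/25.
  c_1 = 2/(5)^3 = 2/125.
The series is valid for |w/d| < 1, i.e. |z − z₀| < |d|.
Radius of convergence: R = |3 − z₀| = |5| = 5 (distance from z₀ to the singularity z = 3).

c_0 = 1/25, c_1 = 2/125; R = 5.


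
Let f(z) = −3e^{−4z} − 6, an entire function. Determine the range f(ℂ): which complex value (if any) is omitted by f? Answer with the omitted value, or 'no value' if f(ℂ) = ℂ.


Little Picard bounds the complement of f(ℂ) to at most one point.
e^{−4z} is never zero on ℂ, so -3·e^{−4z} takes every value in ℂ ∖ {0}. Adding -6 shifts the range to ℂ ∖ {-6}. Thus f omits exactly the value -6.

Omitted value: -6.


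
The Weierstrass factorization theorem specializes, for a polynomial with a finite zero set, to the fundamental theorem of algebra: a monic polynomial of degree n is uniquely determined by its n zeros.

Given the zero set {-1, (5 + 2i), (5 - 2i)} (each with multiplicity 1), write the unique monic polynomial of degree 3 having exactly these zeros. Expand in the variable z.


The polynomial is p(z) = ∏_{α ∈ S} (z − α), where S = {-1, (5 + 2i), (5 - 2i)}.
Expanding the product yields: p(z) = z^3 -9·z^2 + 19·z + 29.
Note conjugate pairs combine to real quadratics: (z − (5+2i))(z − (5−2i)) = z² − 10z + 29.
The resulting polynomial has degree 3 and real coefficients as required.

p(z) = z^3 -9·z^2 + 19·z + 29.


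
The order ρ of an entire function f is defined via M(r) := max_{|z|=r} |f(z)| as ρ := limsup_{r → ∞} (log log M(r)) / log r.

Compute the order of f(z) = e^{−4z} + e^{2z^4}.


Each summand is entire of order 1 and 4 respectively (as in the single-exponential case). The order of a sum is at most the max of the orders, so ρ ≤ 4. For the lower bound: on |z|=r choose arg z so that 2z^4 is real positive; then |e^{2z^4}| = e^{2r^4} while |e^{-4z}| ≤ e^{4r^1} = o(e^{2r^4}). So |f| ≥ e^{2r^4}(1 − o(1)) and ρ ≥ 4. Hence ρ = max(1, 4) = 4.
Therefore ρ = 4.

Order ρ = 4.


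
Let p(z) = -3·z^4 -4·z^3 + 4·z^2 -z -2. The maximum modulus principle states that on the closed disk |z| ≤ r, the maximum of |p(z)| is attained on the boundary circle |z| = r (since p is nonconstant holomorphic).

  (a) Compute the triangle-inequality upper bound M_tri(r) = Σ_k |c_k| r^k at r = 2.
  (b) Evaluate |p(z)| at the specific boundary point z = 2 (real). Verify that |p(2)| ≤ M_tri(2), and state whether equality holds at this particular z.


Coefficients: c_0 = -2, c_1 = -1, c_2 = 4, c_3 = -4, c_4 = -3. Radius r = 2.
Part (a). Triangle bound: M_tri(r) = Σ_k |c_k| r^k
  = |-2|·2^0 + |-1|·2^1 + |4|·2^2 + |-4|·2^3 + |-3|·2^4
  = 2 + 2 + 16 + 32 + 48 = 100.
This bounds M(r) := max_{|z|=r} |p(z)| from above; equality holds iff all terms c_k z^k can be made to align in phase at a single z on |z|=r.
Part (b). At z = 2 (real, on the circle |z| = r):
  p(2) = (-2)·2^0 + (-1)·2^1 + (4)·2^2 + (-4)·2^3 + (-3)·2^4 = -68.
  |p(2)| = 68.
Check: |p(2)| = 68 ≤ 100 = M_tri(2). ✓ Equality does not hold at z = 2 (the coefficients have mixed signs, so the terms do not all align in phase there).

M_tri(2) = 100; |p(2)| = 68; equality at z=2: no.


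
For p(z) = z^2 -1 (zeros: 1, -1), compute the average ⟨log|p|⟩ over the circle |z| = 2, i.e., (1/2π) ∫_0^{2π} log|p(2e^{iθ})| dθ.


Zeros: -1, 1; r = 2.
Inside |z| < r: -1, 1. Outside (|z| ≥ r): ∅.
p(0) = -1, so log|p(0)| = log(1) = 0.0000.
Apply Jensen: I(r) = log|p(0)| + Σ_k log(r/|z_k|), summed over zeros inside |z| < r.
  log(r/|z_k|) for z_k = 1: log(2/1) = 0.6931
  log(r/|z_k|) for z_k = -1: log(2/1) = 0.6931
Sum over inside zeros: 1.3863.
I(r) = log|p(0)| + (inside sum) = 0.0000 + 1.3863 = 1.3863.
Closed form (all zeros inside, monic): I(r) = n·log(r) = 2·log(2) = 1.3863. ✓

I(r) ≈ 1.3863.


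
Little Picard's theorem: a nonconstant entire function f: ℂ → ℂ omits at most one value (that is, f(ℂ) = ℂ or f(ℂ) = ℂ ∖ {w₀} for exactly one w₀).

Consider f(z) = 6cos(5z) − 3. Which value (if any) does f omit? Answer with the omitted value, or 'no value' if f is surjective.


Little Picard bounds the complement of f(ℂ) to at most one point.
cos is entire and surjective onto ℂ: for every w ∈ ℂ, cos(ζ) = w has a solution ζ ∈ ℂ (e.g., via the complex inverse arccos). With ζ = 5z this gives z = ζ/(5). Then 6·cos(5z) takes every value in 6·ℂ = ℂ, and adding -3 is a bijection of ℂ. So f is surjective and omits no value. (Note: only on the real line is cos bounded by [−1, 1].)

Omitted value: no value.


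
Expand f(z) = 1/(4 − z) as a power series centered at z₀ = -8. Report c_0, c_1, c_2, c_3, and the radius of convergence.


Let w = z − z₀, so z = z₀ + w.
Then 4 − z = 4 − (z₀ + w) = (4 − z₀) − w = 12 − w.
f(z) = 1/(12 − w) = (1/(12)) · 1/(1 − w/(12)) = Σ_{n≥0} w^n / (12)^(n+1).
So c_n = 1/(12)^(n+1):
  c_0 = 1/(12)^1 = 1/12.
  c_1 = 1/(12)^2 = 1/144.
  c_2 = 1/(12)^3 = 1/1728.
  c_3 = 1/(12)^4 = 1/20736.
The series is valid for |w/d| < 1, i.e. |z − z₀| < |d|.
Radius of convergence: R = |4 − z₀| = |12| = 12 (distance from z₀ to the singularity z = 4).

c_0 = 1/12, c_1 = 1/144, c_2 = 1/1728, c_3 = 1/20736; R = 12.


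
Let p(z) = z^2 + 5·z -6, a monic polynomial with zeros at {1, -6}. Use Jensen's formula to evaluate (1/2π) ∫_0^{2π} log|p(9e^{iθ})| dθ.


Zeros: -6, 1; r = 9.
Inside |z| < r: -6, 1. Outside (|z| ≥ r): ∅.
p(0) = -6, so log|p(0)| = log(6) = 1.7918.
Apply Jensen: I(r) = log|p(0)| + Σ_k log(r/|z_k|), summed over zeros inside |z| < r.
  log(r/|z_k|) for z_k = 1: log(9/1) = 2.1972
  log(r/|z_k|) for z_k = -6: log(9/6) = 0.4055
Sum over inside zeros: 2.6027.
I(r) = log|p(0)| + (inside sum) = 1.7918 + 2.6027 = 4.3944.
Closed form (all zeros inside, monic): I(r) = n·log(r) = 2·log(9) = 4.3944. ✓

I(r) ≈ 4.3944.


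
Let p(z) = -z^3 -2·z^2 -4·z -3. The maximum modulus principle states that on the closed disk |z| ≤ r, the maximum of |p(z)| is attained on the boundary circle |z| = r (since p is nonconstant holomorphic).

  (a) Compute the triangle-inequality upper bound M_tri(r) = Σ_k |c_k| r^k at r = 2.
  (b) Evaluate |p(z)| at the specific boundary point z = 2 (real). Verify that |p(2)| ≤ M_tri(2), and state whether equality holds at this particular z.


Coefficients: c_0 = -3, c_1 = -4, c_2 = -2, c_3 = -1. Radius r = 2.
Part (a). Triangle bound: M_tri(r) = Σ_k |c_k| r^k
  = |-3|·2^0 + |-4|·2^1 + |-2|·2^2 + |-1|·2^3
  = 3 + 8 + 8 + 8 = 27.
This bounds M(r) := max_{|z|=r} |p(z)| from above; equality holds iff all terms c_k z^k can be made to align in phase at a single z on |z|=r.
Part (b). At z = 2 (real, on the circle |z| = r):
  p(2) = (-3)·2^0 + (-4)·2^1 + (-2)·2^2 + (-1)·2^3 = -27.
  |p(2)| = 27.
Since all nonzero coefficients share the same sign, |p(2)| = 27 = M_tri(2); the triangle bound is attained at z = 2, so in fact M(r) = 27.

M_tri(2) = 27; |p(2)| = 27; equality at z=2: yes.


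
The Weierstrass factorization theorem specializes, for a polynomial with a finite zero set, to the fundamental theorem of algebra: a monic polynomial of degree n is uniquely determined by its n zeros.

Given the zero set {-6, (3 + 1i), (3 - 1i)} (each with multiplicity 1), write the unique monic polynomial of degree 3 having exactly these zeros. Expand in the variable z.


The polynomial is p(z) = ∏_{α ∈ S} (z − α), where S = {-6, (3 + 1i), (3 - 1i)}.
Expanding the product yields: p(z) = z^3 -26·z + 60.
Note conjugate pairs combine to real quadratics: (z − (3+1i))(z − (3−1i)) = z² − 6z + 10.
The resulting polynomial has degree 3 and real coefficients as required.

p(z) = z^3 -26·z + 60.


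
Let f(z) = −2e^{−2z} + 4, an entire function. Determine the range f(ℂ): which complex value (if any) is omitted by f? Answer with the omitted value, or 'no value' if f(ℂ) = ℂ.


Little Picard bounds the complement of f(ℂ) to at most one point.
e^{−2z} is never zero on ℂ, so -2·e^{−2z} takes every value in ℂ ∖ {0}. Adding 4 shifts the range to ℂ ∖ {4}. Thus f omits exactly the value 4.

Omitted value: 4.


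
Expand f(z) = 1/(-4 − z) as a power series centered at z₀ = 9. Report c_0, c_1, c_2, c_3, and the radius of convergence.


Let w = z − z₀, so z = z₀ + w.
Then -4 − z = -4 − (z₀ + w) = (-4 − z₀) − w = -13 − w.
f(z) = 1/(-13 − w) = (1/(-13)) · 1/(1 − w/(-13)) = Σ_{n≥0} w^n / (-13)^(n+1).
So c_n = 1/(-13)^(n+1):
  c_0 = 1/(-13)^1 = -1/13.
  c_1 = 1/(-13)^2 = 1/169.
  c_2 = 1/(-13)^3 = -1/2197.
  c_3 = 1/(-13)^4 = 1/28561.
The series is valid for |w/d| < 1, i.e. |z − z₀| < |d|.
Radius of convergence: R = |-4 − z₀| = |-13| = 13 (distance from z₀ to the singularity z = -4).

c_0 = -1/13, c_1 = 1/169, c_2 = -1/2197, c_3 = 1/28561; R = 13.


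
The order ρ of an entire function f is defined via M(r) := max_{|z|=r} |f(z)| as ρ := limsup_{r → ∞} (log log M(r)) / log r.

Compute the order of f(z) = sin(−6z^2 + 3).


Write sin(w) = (e^{iw} ± e^{−iw})/(2 or 2i), so |sin(w)| ≤ e^{|w|}. With w = −6z^2 + 3, |w| ≤ 6r^2 + 3 on |z|=r, giving M(r) ≤ e^{6r^2 + 3} and ρ ≤ 2. For the lower bound, choose z on |z|=r with -6z^2 purely imaginary of modulus 6r^2; then |sin(−6z^2 + 3)| grows like e^{6r^2}/2, so ρ ≥ 2. Hence ρ = 2.
Therefore ρ = 2.

Order ρ = 2.


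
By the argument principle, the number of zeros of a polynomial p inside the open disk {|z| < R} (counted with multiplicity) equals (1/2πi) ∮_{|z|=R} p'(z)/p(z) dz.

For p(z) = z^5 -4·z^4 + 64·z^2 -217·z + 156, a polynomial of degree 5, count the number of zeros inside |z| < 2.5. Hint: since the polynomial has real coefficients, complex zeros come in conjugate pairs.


The zeros of p are: (2 + 3i), (2 - 3i), -4, 3, 1.
Their magnitudes are: 3.606, 3.606, 4, 3, 1.
Zeros with |z| < R = 2.5: 1.
Count = 1.
By the argument principle, (1/2πi) ∮_{|z|=R} p'(z)/p(z) dz equals exactly this count.

Number of zeros inside |z| < 2.5: 1.


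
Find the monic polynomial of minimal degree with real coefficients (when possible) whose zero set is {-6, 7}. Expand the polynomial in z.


The polynomial is p(z) = ∏_{α ∈ S} (z − α), where S = {-6, 7}.
Expanding the product yields: p(z) = z^2 -z -42.
The resulting polynomial has degree 2 and real coefficients as required.

p(z) = z^2 -z -42.


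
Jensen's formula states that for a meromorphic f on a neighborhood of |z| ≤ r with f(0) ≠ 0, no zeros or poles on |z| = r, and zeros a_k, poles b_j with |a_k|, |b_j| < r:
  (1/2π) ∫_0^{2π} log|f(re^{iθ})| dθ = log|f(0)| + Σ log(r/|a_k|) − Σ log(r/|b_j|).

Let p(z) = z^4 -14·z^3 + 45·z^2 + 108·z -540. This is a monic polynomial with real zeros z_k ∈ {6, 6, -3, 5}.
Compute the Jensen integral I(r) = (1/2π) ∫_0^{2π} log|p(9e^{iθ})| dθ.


Zeros: -3, 5, 6, 6; r = 9.
Inside |z| < r: -3, 5, 6, 6. Outside (|z| ≥ r): ∅.
p(0) = -540, so log|p(0)| = log(540) = 6.2916.
Apply Jensen: I(r) = log|p(0)| + Σ_k log(r/|z_k|), summed over zeros inside |z| < r.
  log(r/|z_k|) for z_k = 6: log(9/6) = 0.4055
  log(r/|z_k|) for z_k = 6: log(9/6) = 0.4055
  log(r/|z_k|) for z_k = -3: log(9/3) = 1.0986
  log(r/|z_k|) for z_k = 5: log(9/5) = 0.5878
Sum over inside zeros: 2.4973.
I(r) = log|p(0)| + (inside sum) = 6.2916 + 2.4973 = 8.7889.
Closed form (all zeros inside, monic): I(r) = n·log(r) = 4·log(9) = 8.7889. ✓

I(r) ≈ 8.7889.


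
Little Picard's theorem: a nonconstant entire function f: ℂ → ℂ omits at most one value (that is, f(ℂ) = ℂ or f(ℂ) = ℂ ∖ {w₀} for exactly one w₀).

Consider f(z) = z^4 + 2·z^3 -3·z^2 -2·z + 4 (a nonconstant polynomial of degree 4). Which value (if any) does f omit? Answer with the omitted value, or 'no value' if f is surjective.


Little Picard bounds the complement of f(ℂ) to at most one point.
For every w ∈ ℂ, the equation p(z) − w = 0 is a nonconstant polynomial in z and hence has at least one root by the fundamental theorem of algebra. So p is surjective onto ℂ, omitting no value.

Omitted value: no value.
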